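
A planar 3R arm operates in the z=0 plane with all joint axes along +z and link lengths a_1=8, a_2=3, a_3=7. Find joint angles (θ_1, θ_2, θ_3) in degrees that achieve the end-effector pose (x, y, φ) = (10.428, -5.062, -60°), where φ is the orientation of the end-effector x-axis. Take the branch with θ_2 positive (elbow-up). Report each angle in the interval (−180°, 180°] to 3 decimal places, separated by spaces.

wrist centre = target − a_3·(cos φ, sin φ) = (6.9280, 1.0002)
cos θ_2 = (48.9975−8²−3²)/(2·8·3) = -0.5001; θ_2 = 120.0034° (elbow-up)
β = atan2(1.0002,6.9280) = 8.2149°; ψ = atan2(2.5980,6.4998) = 21.7866°
θ_1 = β − ψ = -13.5717°
θ_3 = φ − θ_1 − θ_2 = -166.4317° (wrapped to (-180°,180°])

-13.572 120.003 -166.432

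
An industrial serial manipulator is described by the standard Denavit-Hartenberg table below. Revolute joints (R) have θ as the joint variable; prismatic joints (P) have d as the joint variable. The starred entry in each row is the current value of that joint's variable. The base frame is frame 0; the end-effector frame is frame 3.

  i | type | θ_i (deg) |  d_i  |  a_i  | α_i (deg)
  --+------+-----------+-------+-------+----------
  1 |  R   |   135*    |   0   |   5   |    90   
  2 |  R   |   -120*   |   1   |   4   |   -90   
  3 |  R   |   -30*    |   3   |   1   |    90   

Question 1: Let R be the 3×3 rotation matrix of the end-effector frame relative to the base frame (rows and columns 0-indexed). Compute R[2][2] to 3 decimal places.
End-effector z-axis (col 2 of R) = (0.4356,0.7891,0.4330)
R[2][2] = 0.4330

0.433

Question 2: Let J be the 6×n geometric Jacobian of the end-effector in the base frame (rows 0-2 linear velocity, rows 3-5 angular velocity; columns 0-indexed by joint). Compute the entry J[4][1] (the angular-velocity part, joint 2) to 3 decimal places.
axis z_1 = (0.7071,0.7071,0.0000); lever o_n−o_1 = (0.9439,1.1774,-5.7141)
cross product → J_v[:, 1] = (-4.0405,4.0405,0.1651)
J_ω[:, 1] = z_1
entry J[4][1] = 0.7071

0.707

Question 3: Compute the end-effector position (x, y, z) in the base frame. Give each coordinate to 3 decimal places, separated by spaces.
after link 1: o_1 = (-3.5355, 3.5355, 0.0000)
after link 2: o_2 = (-1.4142, 2.8284, -3.4641)
after link 3: o_3 = (-2.5916, 4.7129, -5.7141)

-2.592 4.713 -5.714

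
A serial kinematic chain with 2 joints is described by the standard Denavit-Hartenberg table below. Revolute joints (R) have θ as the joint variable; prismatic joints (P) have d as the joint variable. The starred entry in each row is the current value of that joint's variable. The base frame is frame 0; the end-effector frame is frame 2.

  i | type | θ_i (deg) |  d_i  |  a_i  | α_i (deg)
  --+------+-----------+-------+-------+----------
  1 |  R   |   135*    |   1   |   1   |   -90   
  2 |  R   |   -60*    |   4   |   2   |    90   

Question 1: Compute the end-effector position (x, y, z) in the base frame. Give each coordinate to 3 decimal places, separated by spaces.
after link 1: o_1 = (-0.7071, 0.7071, 1.0000)
after link 2: o_2 = (-4.2426, -1.4142, 2.7321)

-4.243 -1.414 2.732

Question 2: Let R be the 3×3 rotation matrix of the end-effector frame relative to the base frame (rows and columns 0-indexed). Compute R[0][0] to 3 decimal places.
-0.354

End-effector x-axis (col 0 of R) = (-0.3536,0.3536,0.8660)
R[0][0] = -0.3536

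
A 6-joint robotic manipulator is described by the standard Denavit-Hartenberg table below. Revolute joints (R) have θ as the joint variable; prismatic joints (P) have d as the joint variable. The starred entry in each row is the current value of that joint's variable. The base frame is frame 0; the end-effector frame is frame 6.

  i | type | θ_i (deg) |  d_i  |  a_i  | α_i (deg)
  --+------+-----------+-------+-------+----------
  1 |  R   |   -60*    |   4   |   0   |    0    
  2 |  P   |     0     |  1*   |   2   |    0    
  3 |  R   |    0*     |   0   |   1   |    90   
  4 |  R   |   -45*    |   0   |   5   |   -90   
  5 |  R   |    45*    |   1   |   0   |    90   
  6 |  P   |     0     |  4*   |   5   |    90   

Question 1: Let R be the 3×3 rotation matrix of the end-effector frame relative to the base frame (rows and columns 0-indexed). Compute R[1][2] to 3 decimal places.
End-effector z-axis (col 2 of R) = (-0.3536,0.6124,-0.7071)
R[1][2] = 0.6124

0.612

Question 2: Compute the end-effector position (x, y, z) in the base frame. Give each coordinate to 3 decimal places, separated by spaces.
6.484 -9.816 -2.328

after link 1: o_1 = (0.0000, 0.0000, 4.0000)
after link 2: o_2 = (1.0000, -1.7321, 5.0000)
after link 3: o_3 = (1.5000, -2.5981, 5.0000)
after link 4: o_4 = (3.2678, -5.6599, 1.4645)
after link 5: o_5 = (3.6213, -6.2723, 2.1716)
after link 6: o_6 = (6.4837, -9.8159, -2.3284)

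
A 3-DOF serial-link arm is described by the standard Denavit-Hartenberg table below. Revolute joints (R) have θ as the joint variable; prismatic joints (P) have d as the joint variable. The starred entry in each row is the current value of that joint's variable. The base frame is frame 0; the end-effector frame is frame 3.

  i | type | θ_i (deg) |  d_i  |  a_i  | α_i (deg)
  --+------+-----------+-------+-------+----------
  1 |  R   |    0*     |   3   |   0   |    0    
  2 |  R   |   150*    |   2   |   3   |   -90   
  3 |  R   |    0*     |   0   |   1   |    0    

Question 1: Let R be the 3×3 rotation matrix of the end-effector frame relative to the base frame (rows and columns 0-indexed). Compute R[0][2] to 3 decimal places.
-0.500

End-effector z-axis (col 2 of R) = (-0.5000,-0.8660,0.0000)
R[0][2] = -0.5000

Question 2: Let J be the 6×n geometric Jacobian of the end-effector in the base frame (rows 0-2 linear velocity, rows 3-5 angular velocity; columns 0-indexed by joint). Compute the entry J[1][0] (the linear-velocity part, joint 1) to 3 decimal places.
axis z_0 = ẑ; lever o_n−o_0 = (-3.4641,2.0000,5.0000)
cross product → J_v[:, 0] = (-2.0000,-3.4641,0.0000)
J_ω[:, 0] = z_0
entry J[1][0] = -3.4641

-3.464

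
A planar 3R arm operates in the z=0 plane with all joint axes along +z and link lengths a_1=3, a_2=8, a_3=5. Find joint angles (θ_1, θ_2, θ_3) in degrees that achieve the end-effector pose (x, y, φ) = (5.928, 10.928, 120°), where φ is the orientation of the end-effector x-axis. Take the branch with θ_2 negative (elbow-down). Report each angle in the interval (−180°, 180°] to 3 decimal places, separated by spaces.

wrist centre = target − a_3·(cos φ, sin φ) = (8.4280, 6.5979)
cos θ_2 = (114.5631−3²−8²)/(2·3·8) = 0.8659; θ_2 = -30.0146° (elbow-down)
β = atan2(6.5979,8.4280) = 38.0557°; ψ = atan2(-4.0018,9.9272) = -21.9549°
θ_1 = β − ψ = 60.0106°
θ_3 = φ − θ_1 − θ_2 = 90.0040° (wrapped to (-180°,180°])

60.011 -30.015 90.004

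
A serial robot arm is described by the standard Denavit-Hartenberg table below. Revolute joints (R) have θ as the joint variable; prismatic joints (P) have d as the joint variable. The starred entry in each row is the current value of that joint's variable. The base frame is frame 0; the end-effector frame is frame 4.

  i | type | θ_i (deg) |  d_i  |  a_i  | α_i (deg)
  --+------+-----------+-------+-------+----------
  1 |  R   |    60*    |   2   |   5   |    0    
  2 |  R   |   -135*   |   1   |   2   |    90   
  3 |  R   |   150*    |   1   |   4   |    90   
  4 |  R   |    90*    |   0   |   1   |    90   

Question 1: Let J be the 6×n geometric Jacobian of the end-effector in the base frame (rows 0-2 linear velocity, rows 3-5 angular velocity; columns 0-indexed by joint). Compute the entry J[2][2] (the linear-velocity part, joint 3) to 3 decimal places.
axis z_2 = (-0.9659,-0.2588,0.0000); lever o_n−o_2 = (-2.8284,2.8284,2.0000)
cross product → J_v[:, 2] = (-0.5176,1.9319,-3.4641)
J_ω[:, 2] = z_2
entry J[2][2] = -3.4641

-3.464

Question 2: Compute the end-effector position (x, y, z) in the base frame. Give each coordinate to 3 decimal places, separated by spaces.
0.189 5.227 5.000

after link 1: o_1 = (2.5000, 4.3301, 2.0000)
after link 2: o_2 = (3.0176, 2.3983, 3.0000)
after link 3: o_3 = (1.1551, 5.4855, 5.0000)
after link 4: o_4 = (0.1892, 5.2267, 5.0000)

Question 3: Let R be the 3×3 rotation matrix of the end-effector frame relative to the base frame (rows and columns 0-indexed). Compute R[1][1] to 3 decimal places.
-0.483

End-effector y-axis (col 1 of R) = (0.1294,-0.4830,0.8660)
R[1][1] = -0.4830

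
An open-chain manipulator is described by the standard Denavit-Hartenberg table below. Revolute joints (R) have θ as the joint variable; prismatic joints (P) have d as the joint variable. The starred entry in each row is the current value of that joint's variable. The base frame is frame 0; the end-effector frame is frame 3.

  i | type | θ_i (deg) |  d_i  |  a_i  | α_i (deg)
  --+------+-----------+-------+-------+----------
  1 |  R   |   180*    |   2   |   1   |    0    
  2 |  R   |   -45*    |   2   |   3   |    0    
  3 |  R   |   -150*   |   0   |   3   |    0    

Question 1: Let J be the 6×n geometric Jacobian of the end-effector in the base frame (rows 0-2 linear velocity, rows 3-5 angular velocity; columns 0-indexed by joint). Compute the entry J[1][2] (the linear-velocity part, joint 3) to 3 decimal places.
axis z_2 = (0.0000,0.0000,1.0000); lever o_n−o_2 = (2.8978,-0.7765,0.0000)
cross product → J_v[:, 2] = (0.7765,2.8978,-0.0000)
J_ω[:, 2] = z_2
entry J[1][2] = 2.8978

2.898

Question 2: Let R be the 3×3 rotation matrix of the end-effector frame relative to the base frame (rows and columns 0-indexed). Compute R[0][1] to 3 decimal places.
End-effector y-axis (col 1 of R) = (0.2588,0.9659,0.0000)
R[0][1] = 0.2588

0.259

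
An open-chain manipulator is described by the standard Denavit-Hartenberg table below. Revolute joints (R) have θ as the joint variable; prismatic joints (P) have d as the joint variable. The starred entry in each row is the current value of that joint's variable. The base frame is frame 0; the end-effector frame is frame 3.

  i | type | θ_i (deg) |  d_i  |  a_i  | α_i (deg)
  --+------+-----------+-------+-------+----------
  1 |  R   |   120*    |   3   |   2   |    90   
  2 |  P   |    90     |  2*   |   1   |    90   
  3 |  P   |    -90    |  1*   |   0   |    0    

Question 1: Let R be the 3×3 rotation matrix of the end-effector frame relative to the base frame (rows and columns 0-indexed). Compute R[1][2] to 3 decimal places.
End-effector z-axis (col 2 of R) = (-0.5000,0.8660,-0.0000)
R[1][2] = 0.8660

0.866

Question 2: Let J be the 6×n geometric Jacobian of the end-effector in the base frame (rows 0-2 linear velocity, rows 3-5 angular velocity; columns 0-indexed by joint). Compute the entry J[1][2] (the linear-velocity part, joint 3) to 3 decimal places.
0.866

prismatic axis z_2 = (-0.5000,0.8660,-0.0000)
J_v[:, 2] = z_2; J_ω[:, 2] = (0,0,0)
entry J[1][2] = 0.8660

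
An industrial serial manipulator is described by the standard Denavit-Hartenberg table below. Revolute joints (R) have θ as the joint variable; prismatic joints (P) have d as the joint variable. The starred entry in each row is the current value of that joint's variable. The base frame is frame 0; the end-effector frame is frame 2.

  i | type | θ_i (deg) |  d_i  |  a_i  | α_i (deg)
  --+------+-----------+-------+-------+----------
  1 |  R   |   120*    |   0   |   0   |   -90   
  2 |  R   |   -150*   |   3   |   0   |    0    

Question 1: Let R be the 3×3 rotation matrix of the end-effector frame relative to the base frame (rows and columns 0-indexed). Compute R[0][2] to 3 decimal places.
-0.866

End-effector z-axis (col 2 of R) = (-0.8660,-0.5000,0.0000)
R[0][2] = -0.8660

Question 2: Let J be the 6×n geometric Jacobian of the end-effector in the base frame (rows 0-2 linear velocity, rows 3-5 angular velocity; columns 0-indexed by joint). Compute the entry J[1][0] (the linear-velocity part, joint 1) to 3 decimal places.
axis z_0 = ẑ; lever o_n−o_0 = (-2.5981,-1.5000,0.0000)
cross product → J_v[:, 0] = (1.5000,-2.5981,0.0000)
J_ω[:, 0] = z_0
entry J[1][0] = -2.5981

-2.598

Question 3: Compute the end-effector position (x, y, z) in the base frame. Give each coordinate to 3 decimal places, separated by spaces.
-2.598 -1.500 0.000

after link 1: o_1 = (0.0000, 0.0000, 0.0000)
after link 2: o_2 = (-2.5981, -1.5000, 0.0000)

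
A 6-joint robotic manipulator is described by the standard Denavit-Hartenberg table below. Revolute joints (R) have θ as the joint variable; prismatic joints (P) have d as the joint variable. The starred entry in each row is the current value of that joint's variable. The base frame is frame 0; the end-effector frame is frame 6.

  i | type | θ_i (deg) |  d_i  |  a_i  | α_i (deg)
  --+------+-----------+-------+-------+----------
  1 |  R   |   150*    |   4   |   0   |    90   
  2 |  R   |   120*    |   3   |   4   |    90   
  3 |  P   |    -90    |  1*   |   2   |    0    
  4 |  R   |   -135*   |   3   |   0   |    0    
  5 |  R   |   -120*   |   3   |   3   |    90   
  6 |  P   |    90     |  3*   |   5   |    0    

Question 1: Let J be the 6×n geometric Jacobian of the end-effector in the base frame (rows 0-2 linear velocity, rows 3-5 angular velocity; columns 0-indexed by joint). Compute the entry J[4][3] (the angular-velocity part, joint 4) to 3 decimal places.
axis z_3 = (-0.7500,0.4330,0.5000); lever o_n−o_3 = (-7.7197,2.0075,8.6820)
cross product → J_v[:, 3] = (2.7557,2.6517,1.8371)
J_ω[:, 3] = z_3
entry J[4][3] = 0.4330

0.433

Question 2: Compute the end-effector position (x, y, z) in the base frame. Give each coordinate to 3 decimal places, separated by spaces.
-6.238 2.307 16.646

after link 1: o_1 = (0.0000, 0.0000, 4.0000)
after link 2: o_2 = (3.2321, 1.5981, 7.4641)
after link 3: o_3 = (1.4821, 0.2990, 7.9641)
after link 4: o_4 = (-0.7679, 1.5981, 9.4641)
after link 5: o_5 = (-1.3749, 2.8451, 13.4737)
after link 6: o_6 = (-6.2376, 2.3065, 16.6461)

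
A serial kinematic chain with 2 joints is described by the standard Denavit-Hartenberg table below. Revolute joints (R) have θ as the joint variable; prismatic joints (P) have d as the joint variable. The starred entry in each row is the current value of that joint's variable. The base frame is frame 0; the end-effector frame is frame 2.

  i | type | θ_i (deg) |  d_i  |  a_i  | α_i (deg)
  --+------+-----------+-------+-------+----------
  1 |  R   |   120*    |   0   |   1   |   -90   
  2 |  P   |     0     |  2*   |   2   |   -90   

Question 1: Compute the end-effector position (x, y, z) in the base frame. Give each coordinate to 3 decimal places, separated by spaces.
after link 1: o_1 = (-0.5000, 0.8660, 0.0000)
after link 2: o_2 = (-3.2321, 1.5981, 0.0000)

-3.232 1.598 0.000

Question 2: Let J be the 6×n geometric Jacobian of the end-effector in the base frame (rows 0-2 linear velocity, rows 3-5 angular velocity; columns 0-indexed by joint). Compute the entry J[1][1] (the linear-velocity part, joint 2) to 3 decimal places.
-0.500

prismatic axis z_1 = (-0.8660,-0.5000,0.0000)
J_v[:, 1] = z_1; J_ω[:, 1] = (0,0,0)
entry J[1][1] = -0.5000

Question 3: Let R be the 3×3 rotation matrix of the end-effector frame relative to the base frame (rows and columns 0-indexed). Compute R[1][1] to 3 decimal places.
End-effector y-axis (col 1 of R) = (0.8660,0.5000,-0.0000)
R[1][1] = 0.5000

0.500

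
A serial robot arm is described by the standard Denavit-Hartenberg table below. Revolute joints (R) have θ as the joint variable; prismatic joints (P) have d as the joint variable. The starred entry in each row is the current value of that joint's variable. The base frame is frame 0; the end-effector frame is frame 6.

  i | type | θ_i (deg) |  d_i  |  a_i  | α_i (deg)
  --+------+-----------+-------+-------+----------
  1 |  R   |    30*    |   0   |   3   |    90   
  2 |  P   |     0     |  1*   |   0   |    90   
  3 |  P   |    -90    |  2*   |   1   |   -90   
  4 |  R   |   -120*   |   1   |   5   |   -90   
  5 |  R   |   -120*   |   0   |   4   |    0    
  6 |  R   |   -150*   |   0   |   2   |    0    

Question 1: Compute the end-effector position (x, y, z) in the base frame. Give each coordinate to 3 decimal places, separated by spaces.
after link 1: o_1 = (2.5981, 1.5000, 0.0000)
after link 2: o_2 = (3.0981, 0.6340, 0.0000)
after link 3: o_3 = (2.5981, 1.5000, -2.0000)
after link 4: o_4 = (4.7141, -0.1651, -6.3301)
after link 5: o_5 = (7.2141, 2.4330, -4.5981)
after link 6: o_6 = (5.4821, 1.4330, -4.5981)

5.482 1.433 -4.598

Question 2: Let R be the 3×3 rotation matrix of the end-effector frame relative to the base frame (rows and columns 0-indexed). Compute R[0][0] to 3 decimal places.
End-effector x-axis (col 0 of R) = (-0.8660,-0.5000,0.0000)
R[0][0] = -0.8660

-0.866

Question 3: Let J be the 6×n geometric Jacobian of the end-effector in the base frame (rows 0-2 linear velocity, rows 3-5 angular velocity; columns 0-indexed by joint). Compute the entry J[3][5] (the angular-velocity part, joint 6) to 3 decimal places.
axis z_5 = (-0.4330,0.7500,-0.5000); lever o_n−o_5 = (-1.7321,-1.0000,0.0000)
cross product → J_v[:, 5] = (-0.5000,0.8660,1.7321)
J_ω[:, 5] = z_5
entry J[3][5] = -0.4330

-0.433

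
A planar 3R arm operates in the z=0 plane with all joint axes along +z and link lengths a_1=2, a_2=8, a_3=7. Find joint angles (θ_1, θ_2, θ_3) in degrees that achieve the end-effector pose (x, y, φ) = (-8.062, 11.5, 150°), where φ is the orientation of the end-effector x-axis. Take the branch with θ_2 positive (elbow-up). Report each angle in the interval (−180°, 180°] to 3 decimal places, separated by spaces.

wrist centre = target − a_3·(cos φ, sin φ) = (-1.9998, 8.0000)
cos θ_2 = (67.9993−2²−8²)/(2·2·8) = -0.0000; θ_2 = 90.0013° (elbow-up)
β = atan2(8.0000,-1.9998) = 104.0350°; ψ = atan2(8.0000,1.9998) = 75.9650°
θ_1 = β − ψ = 28.0701°
θ_3 = φ − θ_1 − θ_2 = 31.9286° (wrapped to (-180°,180°])

28.070 90.001 31.929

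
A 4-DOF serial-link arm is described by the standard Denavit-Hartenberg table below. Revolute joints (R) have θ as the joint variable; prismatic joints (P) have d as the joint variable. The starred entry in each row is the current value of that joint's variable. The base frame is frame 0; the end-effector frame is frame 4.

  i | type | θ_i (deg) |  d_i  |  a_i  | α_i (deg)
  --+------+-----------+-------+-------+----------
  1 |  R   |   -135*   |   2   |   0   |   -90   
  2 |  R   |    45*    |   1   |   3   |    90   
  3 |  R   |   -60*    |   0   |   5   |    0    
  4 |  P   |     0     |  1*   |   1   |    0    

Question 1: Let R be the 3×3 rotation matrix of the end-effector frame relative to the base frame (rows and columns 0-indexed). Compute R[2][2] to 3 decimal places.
End-effector z-axis (col 2 of R) = (-0.5000,-0.5000,0.7071)
R[2][2] = 0.7071

0.707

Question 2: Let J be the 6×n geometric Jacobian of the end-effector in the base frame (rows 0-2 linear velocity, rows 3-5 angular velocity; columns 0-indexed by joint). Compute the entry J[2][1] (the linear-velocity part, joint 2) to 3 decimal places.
axis z_1 = (0.7071,-0.7071,0.0000); lever o_n−o_1 = (-6.4671,-0.5329,-3.5355)
cross product → J_v[:, 1] = (2.5000,2.5000,-4.9497)
J_ω[:, 1] = z_1
entry J[2][1] = -4.9497

-4.950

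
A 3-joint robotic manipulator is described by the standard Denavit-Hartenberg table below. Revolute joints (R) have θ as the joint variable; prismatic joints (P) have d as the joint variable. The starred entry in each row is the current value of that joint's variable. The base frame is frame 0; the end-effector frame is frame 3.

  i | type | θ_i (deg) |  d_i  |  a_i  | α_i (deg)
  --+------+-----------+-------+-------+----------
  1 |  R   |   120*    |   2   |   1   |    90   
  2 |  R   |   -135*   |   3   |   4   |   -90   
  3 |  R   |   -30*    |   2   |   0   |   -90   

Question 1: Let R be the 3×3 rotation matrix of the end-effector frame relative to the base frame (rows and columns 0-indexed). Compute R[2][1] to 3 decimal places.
0.707

End-effector y-axis (col 1 of R) = (0.3536,-0.6124,0.7071)
R[2][1] = 0.7071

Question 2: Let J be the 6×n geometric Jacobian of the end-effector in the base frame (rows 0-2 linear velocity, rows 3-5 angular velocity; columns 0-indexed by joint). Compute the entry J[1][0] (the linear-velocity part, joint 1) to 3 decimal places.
axis z_0 = ẑ; lever o_n−o_0 = (2.8052,1.1413,-2.2426)
cross product → J_v[:, 0] = (-1.1413,2.8052,0.0000)
J_ω[:, 0] = z_0
entry J[1][0] = 2.8052

2.805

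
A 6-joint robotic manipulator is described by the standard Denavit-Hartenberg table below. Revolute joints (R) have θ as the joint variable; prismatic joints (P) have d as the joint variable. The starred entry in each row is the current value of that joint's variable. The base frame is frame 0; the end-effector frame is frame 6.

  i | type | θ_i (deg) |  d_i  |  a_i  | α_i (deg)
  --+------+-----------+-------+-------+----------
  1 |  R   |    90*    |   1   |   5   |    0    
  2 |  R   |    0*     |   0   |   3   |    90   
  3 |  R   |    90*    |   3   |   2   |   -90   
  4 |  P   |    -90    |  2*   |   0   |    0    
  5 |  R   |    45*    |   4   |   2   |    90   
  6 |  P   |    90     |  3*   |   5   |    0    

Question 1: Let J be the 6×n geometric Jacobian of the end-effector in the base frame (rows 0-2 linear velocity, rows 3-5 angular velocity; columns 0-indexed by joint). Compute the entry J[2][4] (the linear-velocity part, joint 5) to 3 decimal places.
axis z_4 = (-0.0000,-1.0000,0.0000); lever o_n−o_4 = (3.5355,-9.0000,-0.7071)
cross product → J_v[:, 4] = (0.7071,0.0000,3.5355)
J_ω[:, 4] = z_4
entry J[2][4] = 3.5355

3.536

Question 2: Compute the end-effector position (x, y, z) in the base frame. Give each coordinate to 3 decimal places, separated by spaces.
after link 1: o_1 = (0.0000, 5.0000, 1.0000)
after link 2: o_2 = (0.0000, 8.0000, 1.0000)
after link 3: o_3 = (3.0000, 8.0000, 3.0000)
after link 4: o_4 = (3.0000, 6.0000, 3.0000)
after link 5: o_5 = (4.4142, 2.0000, 4.4142)
after link 6: o_6 = (6.5355, -3.0000, 2.2929)

6.536 -3.000 2.293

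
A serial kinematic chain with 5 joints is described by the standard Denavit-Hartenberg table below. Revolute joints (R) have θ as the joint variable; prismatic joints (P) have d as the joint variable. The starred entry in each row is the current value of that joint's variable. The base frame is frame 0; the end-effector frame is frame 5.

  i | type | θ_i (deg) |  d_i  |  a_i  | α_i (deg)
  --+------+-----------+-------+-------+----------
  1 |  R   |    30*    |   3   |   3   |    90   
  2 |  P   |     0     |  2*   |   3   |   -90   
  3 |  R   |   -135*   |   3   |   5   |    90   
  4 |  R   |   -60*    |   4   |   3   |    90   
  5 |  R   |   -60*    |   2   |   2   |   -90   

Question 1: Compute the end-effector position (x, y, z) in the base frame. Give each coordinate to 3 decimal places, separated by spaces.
after link 1: o_1 = (2.5981, 1.5000, 3.0000)
after link 2: o_2 = (6.1962, 1.2679, 3.0000)
after link 3: o_3 = (4.9021, -3.5617, 6.0000)
after link 4: o_4 = (0.6501, -3.9753, 3.4019)
after link 5: o_5 = (2.6420, -3.2335, 1.5359)

2.642 -3.234 1.536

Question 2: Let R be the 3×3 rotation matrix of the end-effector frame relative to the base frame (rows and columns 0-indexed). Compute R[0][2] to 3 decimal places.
End-effector z-axis (col 2 of R) = (-0.5950,-0.2888,-0.7500)
R[0][2] = -0.5950

-0.595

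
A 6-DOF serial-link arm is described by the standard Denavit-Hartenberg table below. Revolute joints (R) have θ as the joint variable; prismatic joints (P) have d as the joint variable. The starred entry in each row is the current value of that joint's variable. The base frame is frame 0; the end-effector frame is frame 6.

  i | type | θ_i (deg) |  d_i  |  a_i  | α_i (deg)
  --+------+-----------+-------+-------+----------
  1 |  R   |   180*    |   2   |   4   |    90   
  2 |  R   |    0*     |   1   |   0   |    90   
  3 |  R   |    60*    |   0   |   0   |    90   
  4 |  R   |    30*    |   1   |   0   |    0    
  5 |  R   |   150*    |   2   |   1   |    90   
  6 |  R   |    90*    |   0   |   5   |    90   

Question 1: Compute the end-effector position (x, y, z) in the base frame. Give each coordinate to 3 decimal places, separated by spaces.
-10.428 -3.866 2.000

after link 1: o_1 = (-4.0000, 0.0000, 2.0000)
after link 2: o_2 = (-4.0000, 1.0000, 2.0000)
after link 3: o_3 = (-4.0000, 1.0000, 2.0000)
after link 4: o_4 = (-4.8660, 0.5000, 2.0000)
after link 5: o_5 = (-6.0981, -1.3660, 2.0000)
after link 6: o_6 = (-10.4282, -3.8660, 2.0000)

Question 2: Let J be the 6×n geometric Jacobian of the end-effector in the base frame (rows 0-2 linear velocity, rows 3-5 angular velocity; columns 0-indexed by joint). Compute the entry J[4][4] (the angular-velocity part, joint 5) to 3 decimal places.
axis z_4 = (-0.8660,-0.5000,-0.0000); lever o_n−o_4 = (-5.5622,-4.3660,-0.0000)
cross product → J_v[:, 4] = (-0.0000,0.0000,1.0000)
J_ω[:, 4] = z_4
entry J[4][4] = -0.5000

-0.500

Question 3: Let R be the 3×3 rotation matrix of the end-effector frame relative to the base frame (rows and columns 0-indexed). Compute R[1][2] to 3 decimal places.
-0.866

End-effector z-axis (col 2 of R) = (0.5000,-0.8660,-0.0000)
R[1][2] = -0.8660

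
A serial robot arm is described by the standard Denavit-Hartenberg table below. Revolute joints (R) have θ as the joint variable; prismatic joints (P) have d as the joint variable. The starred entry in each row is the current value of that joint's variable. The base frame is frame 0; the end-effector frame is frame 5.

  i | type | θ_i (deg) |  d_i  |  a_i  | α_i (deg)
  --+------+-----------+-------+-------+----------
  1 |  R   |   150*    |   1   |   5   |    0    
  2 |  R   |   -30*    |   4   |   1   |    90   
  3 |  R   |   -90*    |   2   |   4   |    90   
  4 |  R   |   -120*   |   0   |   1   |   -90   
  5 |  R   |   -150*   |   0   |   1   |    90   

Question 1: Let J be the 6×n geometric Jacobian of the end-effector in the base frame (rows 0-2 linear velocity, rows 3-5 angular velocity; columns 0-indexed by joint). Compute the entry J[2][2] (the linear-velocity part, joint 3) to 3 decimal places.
axis z_2 = (0.8660,0.5000,0.0000); lever o_n−o_2 = (1.8816,0.5090,-3.9330)
cross product → J_v[:, 2] = (-1.9665,3.4061,-0.5000)
J_ω[:, 2] = z_2
entry J[2][2] = -0.5000

-0.500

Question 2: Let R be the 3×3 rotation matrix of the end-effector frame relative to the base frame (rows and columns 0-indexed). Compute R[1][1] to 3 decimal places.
-0.250

End-effector y-axis (col 1 of R) = (-0.4330,-0.2500,-0.8660)
R[1][1] = -0.2500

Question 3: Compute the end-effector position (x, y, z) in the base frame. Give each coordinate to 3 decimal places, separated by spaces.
-2.949 3.875 1.067

after link 1: o_1 = (-4.3301, 2.5000, 1.0000)
after link 2: o_2 = (-4.8301, 3.3660, 5.0000)
after link 3: o_3 = (-3.0981, 4.3660, 1.0000)
after link 4: o_4 = (-3.8481, 3.9330, 1.5000)
after link 5: o_5 = (-2.9486, 3.8750, 1.0670)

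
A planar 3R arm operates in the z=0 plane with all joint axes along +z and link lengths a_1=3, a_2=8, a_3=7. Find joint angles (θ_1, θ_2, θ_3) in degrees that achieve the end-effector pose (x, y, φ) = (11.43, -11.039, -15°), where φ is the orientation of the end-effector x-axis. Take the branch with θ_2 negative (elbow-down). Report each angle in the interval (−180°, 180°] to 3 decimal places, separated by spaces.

-29.996 -45.006 60.002

wrist centre = target − a_3·(cos φ, sin φ) = (4.6685, -9.2273)
cos θ_2 = (106.9375−3²−8²)/(2·3·8) = 0.7070; θ_2 = -45.0061° (elbow-down)
β = atan2(-9.2273,4.6685) = -63.1630°; ψ = atan2(-5.6575,8.6563) = -33.1674°
θ_1 = β − ψ = -29.9956°
θ_3 = φ − θ_1 − θ_2 = 60.0017° (wrapped to (-180°,180°])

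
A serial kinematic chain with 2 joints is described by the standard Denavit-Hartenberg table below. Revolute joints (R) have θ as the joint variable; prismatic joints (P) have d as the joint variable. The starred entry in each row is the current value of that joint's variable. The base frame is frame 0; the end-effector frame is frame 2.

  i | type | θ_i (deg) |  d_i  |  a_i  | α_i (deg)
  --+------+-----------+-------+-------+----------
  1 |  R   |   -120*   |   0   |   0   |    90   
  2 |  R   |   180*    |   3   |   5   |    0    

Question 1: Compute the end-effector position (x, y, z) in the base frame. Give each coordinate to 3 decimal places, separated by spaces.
-0.098 5.830 0.000

after link 1: o_1 = (0.0000, 0.0000, 0.0000)
after link 2: o_2 = (-0.0981, 5.8301, 0.0000)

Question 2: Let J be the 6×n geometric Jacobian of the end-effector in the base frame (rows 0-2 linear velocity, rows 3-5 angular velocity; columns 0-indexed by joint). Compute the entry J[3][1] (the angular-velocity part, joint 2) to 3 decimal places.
-0.866

axis z_1 = (-0.8660,0.5000,0.0000); lever o_n−o_1 = (-0.0981,5.8301,0.0000)
cross product → J_v[:, 1] = (0.0000,0.0000,-5.0000)
J_ω[:, 1] = z_1
entry J[3][1] = -0.8660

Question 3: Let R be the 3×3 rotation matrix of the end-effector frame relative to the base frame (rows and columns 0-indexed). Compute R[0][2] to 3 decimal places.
-0.866

End-effector z-axis (col 2 of R) = (-0.8660,0.5000,0.0000)
R[0][2] = -0.8660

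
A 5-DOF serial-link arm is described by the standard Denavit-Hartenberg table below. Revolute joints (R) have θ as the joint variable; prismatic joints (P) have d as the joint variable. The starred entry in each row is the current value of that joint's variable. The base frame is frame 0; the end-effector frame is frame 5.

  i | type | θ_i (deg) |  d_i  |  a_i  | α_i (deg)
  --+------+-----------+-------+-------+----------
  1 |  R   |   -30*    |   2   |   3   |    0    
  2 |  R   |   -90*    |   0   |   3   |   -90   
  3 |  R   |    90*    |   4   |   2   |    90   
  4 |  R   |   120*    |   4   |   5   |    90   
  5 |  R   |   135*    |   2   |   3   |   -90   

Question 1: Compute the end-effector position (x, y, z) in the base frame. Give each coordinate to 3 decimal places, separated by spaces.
after link 1: o_1 = (2.5981, -1.5000, 2.0000)
after link 2: o_2 = (1.0981, -4.0981, 2.0000)
after link 3: o_3 = (4.5622, -6.0981, 0.0000)
after link 4: o_4 = (6.3122, -11.7272, 2.5000)
after link 5: o_5 = (4.5266, -13.1458, -0.2927)

4.527 -13.146 -0.293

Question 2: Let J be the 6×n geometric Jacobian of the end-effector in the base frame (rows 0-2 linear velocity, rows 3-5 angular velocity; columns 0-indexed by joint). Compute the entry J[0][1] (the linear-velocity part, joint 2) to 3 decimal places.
axis z_1 = (0.0000,0.0000,1.0000); lever o_n−o_1 = (1.9285,-11.6458,-2.2927)
cross product → J_v[:, 1] = (11.6458,1.9285,-0.0000)
J_ω[:, 1] = z_1
entry J[0][1] = 11.6458

11.646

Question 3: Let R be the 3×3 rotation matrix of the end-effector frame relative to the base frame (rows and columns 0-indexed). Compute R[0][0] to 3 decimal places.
-0.884

End-effector x-axis (col 0 of R) = (-0.8839,-0.3062,-0.3536)
R[0][0] = -0.8839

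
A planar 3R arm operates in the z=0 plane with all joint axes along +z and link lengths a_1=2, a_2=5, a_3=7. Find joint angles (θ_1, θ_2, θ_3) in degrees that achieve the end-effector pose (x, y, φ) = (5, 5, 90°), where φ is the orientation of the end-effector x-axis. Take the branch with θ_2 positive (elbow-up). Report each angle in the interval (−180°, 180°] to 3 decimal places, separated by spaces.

-90.000 90.000 90.000

wrist centre = target − a_3·(cos φ, sin φ) = (5.0000, -2.0000)
cos θ_2 = (29.0000−2²−5²)/(2·2·5) = 0.0000; θ_2 = 90.0000° (elbow-up)
β = atan2(-2.0000,5.0000) = -21.8014°; ψ = atan2(5.0000,2.0000) = 68.1986°
θ_1 = β − ψ = -90.0000°
θ_3 = φ − θ_1 − θ_2 = 90.0000° (wrapped to (-180°,180°])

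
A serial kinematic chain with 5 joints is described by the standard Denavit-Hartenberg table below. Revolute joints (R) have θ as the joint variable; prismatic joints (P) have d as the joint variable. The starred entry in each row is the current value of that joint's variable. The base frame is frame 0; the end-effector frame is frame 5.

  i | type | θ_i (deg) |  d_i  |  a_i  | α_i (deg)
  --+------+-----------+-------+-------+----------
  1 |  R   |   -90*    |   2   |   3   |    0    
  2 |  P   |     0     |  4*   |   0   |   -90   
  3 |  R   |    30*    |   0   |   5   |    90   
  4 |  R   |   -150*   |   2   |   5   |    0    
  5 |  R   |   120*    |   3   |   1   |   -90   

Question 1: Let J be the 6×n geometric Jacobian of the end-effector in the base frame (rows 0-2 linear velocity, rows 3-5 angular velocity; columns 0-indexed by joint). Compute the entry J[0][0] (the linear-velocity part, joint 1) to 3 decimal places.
6.830

axis z_0 = ẑ; lever o_n−o_0 = (-3.0000,-6.8301,9.5622)
cross product → J_v[:, 0] = (6.8301,-3.0000,0.0000)
J_ω[:, 0] = z_0
entry J[0][0] = 6.8301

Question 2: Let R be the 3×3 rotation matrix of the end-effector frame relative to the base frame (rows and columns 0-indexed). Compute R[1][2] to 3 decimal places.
End-effector z-axis (col 2 of R) = (0.8660,-0.4330,-0.2500)
R[1][2] = -0.4330

-0.433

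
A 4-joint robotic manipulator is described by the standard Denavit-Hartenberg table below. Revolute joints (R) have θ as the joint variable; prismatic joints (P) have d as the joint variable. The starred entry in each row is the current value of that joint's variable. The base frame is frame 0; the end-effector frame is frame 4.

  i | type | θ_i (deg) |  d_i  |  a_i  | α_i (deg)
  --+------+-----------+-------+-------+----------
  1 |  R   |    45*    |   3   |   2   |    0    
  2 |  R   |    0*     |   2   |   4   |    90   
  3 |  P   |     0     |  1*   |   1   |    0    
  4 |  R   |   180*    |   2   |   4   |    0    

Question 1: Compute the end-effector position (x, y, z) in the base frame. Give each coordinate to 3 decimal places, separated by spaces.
4.243 -0.000 5.000

after link 1: o_1 = (1.4142, 1.4142, 3.0000)
after link 2: o_2 = (4.2426, 4.2426, 5.0000)
after link 3: o_3 = (5.6569, 4.2426, 5.0000)
after link 4: o_4 = (4.2426, -0.0000, 5.0000)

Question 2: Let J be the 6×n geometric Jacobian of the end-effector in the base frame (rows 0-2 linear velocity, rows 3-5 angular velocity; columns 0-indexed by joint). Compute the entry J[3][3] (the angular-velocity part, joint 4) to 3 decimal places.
axis z_3 = (0.7071,-0.7071,0.0000); lever o_n−o_3 = (-1.4142,-4.2426,0.0000)
cross product → J_v[:, 3] = (-0.0000,-0.0000,-4.0000)
J_ω[:, 3] = z_3
entry J[3][3] = 0.7071

0.707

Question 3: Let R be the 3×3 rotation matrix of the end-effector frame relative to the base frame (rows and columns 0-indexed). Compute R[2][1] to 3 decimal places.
End-effector y-axis (col 1 of R) = (-0.0000,-0.0000,-1.0000)
R[2][1] = -1.0000

-1.000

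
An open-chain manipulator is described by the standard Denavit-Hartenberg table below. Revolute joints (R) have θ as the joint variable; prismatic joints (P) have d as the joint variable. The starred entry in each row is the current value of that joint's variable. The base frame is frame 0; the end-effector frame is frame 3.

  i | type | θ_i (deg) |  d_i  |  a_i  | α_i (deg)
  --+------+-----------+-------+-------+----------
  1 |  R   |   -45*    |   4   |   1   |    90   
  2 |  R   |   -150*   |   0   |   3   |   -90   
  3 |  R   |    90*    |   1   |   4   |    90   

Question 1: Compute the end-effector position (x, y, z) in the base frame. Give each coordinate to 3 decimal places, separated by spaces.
after link 1: o_1 = (0.7071, -0.7071, 4.0000)
after link 2: o_2 = (-1.1300, 1.1300, 2.5000)
after link 3: o_3 = (2.0520, 3.6049, 1.6340)

2.052 3.605 1.634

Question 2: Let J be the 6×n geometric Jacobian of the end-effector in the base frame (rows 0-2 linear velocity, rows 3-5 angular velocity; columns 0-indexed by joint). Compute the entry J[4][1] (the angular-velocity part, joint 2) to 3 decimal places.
-0.707

axis z_1 = (-0.7071,-0.7071,0.0000); lever o_n−o_1 = (1.3449,4.3120,-2.3660)
cross product → J_v[:, 1] = (1.6730,-1.6730,-2.0981)
J_ω[:, 1] = z_1
entry J[4][1] = -0.7071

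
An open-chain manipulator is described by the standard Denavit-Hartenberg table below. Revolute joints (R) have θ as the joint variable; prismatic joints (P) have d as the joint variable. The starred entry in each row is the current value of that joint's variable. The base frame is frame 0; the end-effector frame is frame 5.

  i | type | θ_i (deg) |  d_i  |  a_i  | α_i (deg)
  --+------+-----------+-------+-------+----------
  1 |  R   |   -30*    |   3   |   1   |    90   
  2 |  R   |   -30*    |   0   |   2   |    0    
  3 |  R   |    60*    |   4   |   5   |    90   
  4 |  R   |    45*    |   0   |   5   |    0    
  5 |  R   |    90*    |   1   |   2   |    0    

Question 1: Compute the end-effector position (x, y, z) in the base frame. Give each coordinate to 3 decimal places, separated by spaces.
3.665 -12.450 4.695

after link 1: o_1 = (0.8660, -0.5000, 3.0000)
after link 2: o_2 = (2.3660, -1.3660, 2.0000)
after link 3: o_3 = (4.1160, -6.9952, 4.5000)
after link 4: o_4 = (4.9999, -11.5880, 6.2678)
after link 5: o_5 = (3.6652, -12.4504, 4.6946)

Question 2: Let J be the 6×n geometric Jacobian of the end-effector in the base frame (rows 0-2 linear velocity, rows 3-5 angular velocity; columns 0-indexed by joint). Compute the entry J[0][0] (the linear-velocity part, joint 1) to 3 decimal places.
12.450

axis z_0 = ẑ; lever o_n−o_0 = (3.6652,-12.4504,4.6946)
cross product → J_v[:, 0] = (12.4504,3.6652,-0.0000)
J_ω[:, 0] = z_0
entry J[0][0] = 12.4504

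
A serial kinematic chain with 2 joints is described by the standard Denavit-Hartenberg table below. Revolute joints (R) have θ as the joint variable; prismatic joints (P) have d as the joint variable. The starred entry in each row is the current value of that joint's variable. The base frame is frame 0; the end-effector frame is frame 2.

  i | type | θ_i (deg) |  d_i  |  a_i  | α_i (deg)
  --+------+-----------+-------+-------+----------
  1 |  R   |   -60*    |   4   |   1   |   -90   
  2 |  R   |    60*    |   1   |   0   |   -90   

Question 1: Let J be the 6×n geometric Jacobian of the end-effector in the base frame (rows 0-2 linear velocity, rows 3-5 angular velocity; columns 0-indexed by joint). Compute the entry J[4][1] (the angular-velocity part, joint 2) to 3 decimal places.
0.500

axis z_1 = (0.8660,0.5000,0.0000); lever o_n−o_1 = (0.8660,0.5000,0.0000)
cross product → J_v[:, 1] = (-0.0000,0.0000,-0.0000)
J_ω[:, 1] = z_1
entry J[4][1] = 0.5000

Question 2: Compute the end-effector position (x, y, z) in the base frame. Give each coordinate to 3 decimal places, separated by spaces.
1.366 -0.366 4.000

after link 1: o_1 = (0.5000, -0.8660, 4.0000)
after link 2: o_2 = (1.3660, -0.3660, 4.0000)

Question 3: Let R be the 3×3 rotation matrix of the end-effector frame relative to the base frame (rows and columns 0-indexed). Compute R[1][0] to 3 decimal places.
-0.433

End-effector x-axis (col 0 of R) = (0.2500,-0.4330,-0.8660)
R[1][0] = -0.4330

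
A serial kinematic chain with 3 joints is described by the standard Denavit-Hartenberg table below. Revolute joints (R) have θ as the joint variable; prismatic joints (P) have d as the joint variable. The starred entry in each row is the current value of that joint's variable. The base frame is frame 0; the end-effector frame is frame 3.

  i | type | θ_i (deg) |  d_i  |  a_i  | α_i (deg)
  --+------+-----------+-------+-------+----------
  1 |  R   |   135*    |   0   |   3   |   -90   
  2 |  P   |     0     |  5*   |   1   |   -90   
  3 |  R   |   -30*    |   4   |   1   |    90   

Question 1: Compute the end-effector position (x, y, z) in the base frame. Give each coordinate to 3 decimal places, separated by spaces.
-7.330 -0.448 -4.000

after link 1: o_1 = (-2.1213, 2.1213, 0.0000)
after link 2: o_2 = (-6.3640, -0.7071, 0.0000)
after link 3: o_3 = (-7.3299, -0.4483, -4.0000)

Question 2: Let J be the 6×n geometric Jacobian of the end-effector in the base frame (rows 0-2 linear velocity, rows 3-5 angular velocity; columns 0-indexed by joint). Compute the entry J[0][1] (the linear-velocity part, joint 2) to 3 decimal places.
-0.707

prismatic axis z_1 = (-0.7071,-0.7071,0.0000)
J_v[:, 1] = z_1; J_ω[:, 1] = (0,0,0)
entry J[0][1] = -0.7071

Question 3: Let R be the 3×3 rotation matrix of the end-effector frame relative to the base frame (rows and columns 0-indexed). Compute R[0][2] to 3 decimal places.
End-effector z-axis (col 2 of R) = (-0.2588,-0.9659,0.0000)
R[0][2] = -0.2588

-0.259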